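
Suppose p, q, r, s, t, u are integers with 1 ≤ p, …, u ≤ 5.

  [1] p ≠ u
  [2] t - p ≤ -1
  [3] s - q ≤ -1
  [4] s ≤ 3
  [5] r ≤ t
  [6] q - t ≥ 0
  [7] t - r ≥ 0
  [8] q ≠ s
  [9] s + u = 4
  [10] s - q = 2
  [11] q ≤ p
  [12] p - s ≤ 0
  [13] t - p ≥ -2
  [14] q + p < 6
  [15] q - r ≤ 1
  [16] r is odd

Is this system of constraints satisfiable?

Constraints 2, 3, 7, 12, and 15 give p − t ≥ 1, t − r ≥ 0, r − q ≥ -1, q − s ≥ 1, s − p ≥ 0.
Adding all 5 inequalities: the left sides telescope to 0, and the right sides sum to 1 + 0 + (-1) + 1 + 0 = 1. So 0 ≥ 1, which is false.

Unsatisfiable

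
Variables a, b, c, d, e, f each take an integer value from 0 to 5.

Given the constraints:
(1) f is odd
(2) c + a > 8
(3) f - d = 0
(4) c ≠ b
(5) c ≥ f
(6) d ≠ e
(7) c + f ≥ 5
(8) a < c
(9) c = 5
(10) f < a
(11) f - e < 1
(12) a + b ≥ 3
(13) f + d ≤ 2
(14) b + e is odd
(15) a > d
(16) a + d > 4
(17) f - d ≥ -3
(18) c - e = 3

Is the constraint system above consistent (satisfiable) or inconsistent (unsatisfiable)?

Satisfiable

One satisfying assignment is a = 4, b = 1, c = 5, d = 1, e = 2, f = 1.
For the less obvious constraints — constraint 2: c + a = 9; constraint 3: f - d = 0; constraint 7: c + f = 6 — and the others hold by inspection.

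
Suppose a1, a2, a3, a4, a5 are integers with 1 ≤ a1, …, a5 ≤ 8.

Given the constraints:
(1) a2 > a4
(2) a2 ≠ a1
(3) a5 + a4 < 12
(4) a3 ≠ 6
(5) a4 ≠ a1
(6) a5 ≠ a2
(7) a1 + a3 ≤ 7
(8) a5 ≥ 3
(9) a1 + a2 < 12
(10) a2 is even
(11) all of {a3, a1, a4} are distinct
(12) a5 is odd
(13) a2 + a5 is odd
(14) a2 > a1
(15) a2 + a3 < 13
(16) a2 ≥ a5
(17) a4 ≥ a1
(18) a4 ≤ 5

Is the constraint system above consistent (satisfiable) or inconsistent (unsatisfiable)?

Satisfiable

Try a1 = 3, a2 = 8, a3 = 2, a4 = 5, a5 = 5.
Check constraint 3: a5 + a4 = 10; constraint 7: a1 + a3 = 5; constraint 9: a1 + a2 = 11. The remaining constraints are straightforward to verify.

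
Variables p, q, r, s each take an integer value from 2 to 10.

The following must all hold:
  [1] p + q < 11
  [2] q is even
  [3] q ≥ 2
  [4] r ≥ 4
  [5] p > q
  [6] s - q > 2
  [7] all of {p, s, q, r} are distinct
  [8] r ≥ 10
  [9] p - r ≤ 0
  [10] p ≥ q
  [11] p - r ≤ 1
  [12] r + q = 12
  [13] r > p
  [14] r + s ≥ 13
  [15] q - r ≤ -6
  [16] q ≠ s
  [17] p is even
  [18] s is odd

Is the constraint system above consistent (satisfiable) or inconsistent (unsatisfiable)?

Setting (p, q, r, s) = (8, 2, 10, 5) satisfies everything: constraint 1: p + q = 10; constraint 6: s - q = 3; constraint 9: p - r = -2, and the others follow.

Satisfiable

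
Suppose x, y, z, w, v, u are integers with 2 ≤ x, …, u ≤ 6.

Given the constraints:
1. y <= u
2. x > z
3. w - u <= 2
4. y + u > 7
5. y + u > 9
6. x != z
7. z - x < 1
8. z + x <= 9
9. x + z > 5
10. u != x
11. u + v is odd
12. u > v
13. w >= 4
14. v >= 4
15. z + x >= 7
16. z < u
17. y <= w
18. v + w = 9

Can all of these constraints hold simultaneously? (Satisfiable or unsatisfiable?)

Satisfiable

One satisfying assignment is x = 4, y = 5, z = 3, w = 5, v = 4, u = 5.
For the less obvious constraints — constraint 3: w - u = 0; constraint 4: y + u = 10; constraint 5: y + u = 10 — and the others hold by inspection.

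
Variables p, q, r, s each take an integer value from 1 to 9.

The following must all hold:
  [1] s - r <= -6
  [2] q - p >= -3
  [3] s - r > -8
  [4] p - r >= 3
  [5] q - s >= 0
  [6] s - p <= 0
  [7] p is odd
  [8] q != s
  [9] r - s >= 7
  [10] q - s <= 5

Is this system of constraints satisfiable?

Constraints 2, 4, 9, and 10 give q − p ≥ -3, p − r ≥ 3, r − s ≥ 7, s − q ≥ -5.
Adding all 4 inequalities: the left sides telescope to 0, and the right sides sum to (-3) + 3 + 7 + (-5) = 2. So 0 ≥ 2, which is false.

Unsatisfiable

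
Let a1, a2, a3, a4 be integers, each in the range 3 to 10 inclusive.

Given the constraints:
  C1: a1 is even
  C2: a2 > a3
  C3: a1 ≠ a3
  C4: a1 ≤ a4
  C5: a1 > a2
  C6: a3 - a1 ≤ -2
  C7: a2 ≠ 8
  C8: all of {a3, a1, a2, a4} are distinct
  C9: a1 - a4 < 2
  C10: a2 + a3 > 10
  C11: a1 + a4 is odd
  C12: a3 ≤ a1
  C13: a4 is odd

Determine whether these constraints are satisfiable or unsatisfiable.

Setting (a1, a2, a3, a4) = (8, 6, 5, 9) satisfies everything: constraint 6: a3 - a1 = -3; constraint 9: a1 - a4 = -1, and the others follow.

Satisfiable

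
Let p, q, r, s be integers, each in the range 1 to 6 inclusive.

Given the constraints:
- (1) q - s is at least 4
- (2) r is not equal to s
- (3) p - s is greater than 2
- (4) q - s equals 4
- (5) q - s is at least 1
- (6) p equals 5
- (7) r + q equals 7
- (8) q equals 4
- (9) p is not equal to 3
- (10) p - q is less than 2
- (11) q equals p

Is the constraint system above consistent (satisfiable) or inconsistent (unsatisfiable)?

Unsatisfiable

Constraint 8 fixes q = 4 and constraint 6 fixes p = 5, but constraint 11 requires q = p. Since 4 ≠ 5, contradiction.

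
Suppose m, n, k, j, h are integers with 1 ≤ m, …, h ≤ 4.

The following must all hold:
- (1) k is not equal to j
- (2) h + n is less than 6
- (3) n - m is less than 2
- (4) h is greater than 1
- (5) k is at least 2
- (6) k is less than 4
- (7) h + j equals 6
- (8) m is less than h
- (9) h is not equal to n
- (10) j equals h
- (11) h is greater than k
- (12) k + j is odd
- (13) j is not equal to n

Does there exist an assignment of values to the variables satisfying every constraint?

Satisfiable

Setting (m, n, k, j, h) = (2, 2, 2, 3, 3) satisfies everything: constraint 2: h + n = 5; constraint 3: n - m = 0, and the others follow.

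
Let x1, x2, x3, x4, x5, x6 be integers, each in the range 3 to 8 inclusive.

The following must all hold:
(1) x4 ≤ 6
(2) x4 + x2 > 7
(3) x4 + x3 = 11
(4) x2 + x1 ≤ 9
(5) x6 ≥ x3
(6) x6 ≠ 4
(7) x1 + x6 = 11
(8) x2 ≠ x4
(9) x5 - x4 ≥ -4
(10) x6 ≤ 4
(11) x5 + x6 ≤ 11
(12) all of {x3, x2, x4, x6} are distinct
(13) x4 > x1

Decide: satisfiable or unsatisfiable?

Unsatisfiable

From constraint 1: x4 ≤ 6. From constraints 5 and 10: x3 ≤ x6 ≤ 4. Hence x4 + x3 ≤ 10. But constraint 3 requires x4 + x3 = 11, and 11 > 10. Contradiction.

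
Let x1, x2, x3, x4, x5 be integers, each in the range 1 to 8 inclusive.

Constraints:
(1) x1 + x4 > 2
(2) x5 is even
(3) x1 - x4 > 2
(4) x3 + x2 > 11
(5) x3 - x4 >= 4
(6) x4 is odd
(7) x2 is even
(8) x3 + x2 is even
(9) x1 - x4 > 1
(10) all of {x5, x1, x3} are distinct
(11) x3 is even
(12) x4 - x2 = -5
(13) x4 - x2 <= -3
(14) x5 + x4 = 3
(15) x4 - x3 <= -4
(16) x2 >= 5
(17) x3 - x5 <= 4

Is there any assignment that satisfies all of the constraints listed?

The assignment x1 = 4, x2 = 6, x3 = 6, x4 = 1, x5 = 2 works:
  constraint 1 holds since x1 + x4 = 5.
  constraint 3 holds since x1 - x4 = 3.
The rest check out directly.

Satisfiable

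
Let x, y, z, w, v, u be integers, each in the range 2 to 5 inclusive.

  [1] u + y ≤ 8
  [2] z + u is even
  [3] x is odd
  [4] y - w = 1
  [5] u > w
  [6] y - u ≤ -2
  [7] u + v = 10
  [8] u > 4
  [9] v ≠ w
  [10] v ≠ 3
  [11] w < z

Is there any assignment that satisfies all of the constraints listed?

Setting (x, y, z, w, v, u) = (5, 3, 3, 2, 5, 5) satisfies everything: constraint 1: u + y = 8; constraint 4: y - w = 1; constraint 6: y - u = -2, and the others follow.

Satisfiable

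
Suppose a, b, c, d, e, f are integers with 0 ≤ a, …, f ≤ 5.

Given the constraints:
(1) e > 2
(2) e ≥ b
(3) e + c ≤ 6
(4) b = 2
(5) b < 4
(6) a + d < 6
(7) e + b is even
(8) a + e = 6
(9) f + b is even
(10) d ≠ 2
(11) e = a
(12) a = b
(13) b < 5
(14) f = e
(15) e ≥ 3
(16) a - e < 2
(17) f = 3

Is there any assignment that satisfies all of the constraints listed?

Constraint 17 fixes f = 3 and constraint 4 fixes b = 2. Constraints 11, 12, and 14 give f = e = a = b, so f = b. But 3 ≠ 2 — contradiction.

Unsatisfiable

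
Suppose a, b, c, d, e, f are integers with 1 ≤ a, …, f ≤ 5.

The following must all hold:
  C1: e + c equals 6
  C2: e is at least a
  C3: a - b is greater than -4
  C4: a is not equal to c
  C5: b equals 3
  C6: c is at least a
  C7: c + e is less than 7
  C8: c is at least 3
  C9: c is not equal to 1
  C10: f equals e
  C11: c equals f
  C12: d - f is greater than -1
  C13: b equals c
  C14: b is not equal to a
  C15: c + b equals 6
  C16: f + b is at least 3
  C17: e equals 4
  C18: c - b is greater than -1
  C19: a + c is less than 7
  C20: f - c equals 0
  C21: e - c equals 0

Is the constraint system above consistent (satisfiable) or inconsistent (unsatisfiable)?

Constraint 5 fixes b = 3 and constraint 17 fixes e = 4. Constraints 10, 11, and 13 give b = c = f = e, so b = e. But 3 ≠ 4 — contradiction.

Unsatisfiable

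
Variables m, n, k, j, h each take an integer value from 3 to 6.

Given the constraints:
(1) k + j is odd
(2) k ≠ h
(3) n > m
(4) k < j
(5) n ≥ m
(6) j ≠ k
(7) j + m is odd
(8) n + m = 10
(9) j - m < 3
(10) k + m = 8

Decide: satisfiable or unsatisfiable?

Satisfiable

Setting (m, n, k, j, h) = (4, 6, 4, 5, 3) satisfies everything: constraint 8: n + m = 10; constraint 9: j - m = 1; constraint 10: k + m = 8, and the others follow.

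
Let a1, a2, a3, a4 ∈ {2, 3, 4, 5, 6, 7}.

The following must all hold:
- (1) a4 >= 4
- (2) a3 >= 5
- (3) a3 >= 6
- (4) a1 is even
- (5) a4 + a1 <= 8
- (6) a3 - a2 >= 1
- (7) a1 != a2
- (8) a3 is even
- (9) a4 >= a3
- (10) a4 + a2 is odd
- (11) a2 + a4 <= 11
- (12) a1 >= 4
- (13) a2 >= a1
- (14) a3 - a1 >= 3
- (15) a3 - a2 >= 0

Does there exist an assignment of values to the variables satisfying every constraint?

From constraints 3 and 9: a4 ≥ a3 ≥ 6. From constraint 12: a1 ≥ 4. Hence a4 + a1 ≥ 10. But constraint 5 requires a4 + a1 ≤ 8, and 8 < 10. Contradiction.

Unsatisfiable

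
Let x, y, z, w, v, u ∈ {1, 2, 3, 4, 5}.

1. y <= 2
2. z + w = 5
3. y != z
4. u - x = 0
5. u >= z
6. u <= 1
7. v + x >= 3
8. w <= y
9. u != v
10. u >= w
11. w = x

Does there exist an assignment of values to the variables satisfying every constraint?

From constraints 5 and 6: z ≤ u ≤ 1. From constraints 1 and 8: w ≤ y ≤ 2. Hence z + w ≤ 3. But constraint 2 requires z + w = 5, and 5 > 3. Contradiction.

Unsatisfiable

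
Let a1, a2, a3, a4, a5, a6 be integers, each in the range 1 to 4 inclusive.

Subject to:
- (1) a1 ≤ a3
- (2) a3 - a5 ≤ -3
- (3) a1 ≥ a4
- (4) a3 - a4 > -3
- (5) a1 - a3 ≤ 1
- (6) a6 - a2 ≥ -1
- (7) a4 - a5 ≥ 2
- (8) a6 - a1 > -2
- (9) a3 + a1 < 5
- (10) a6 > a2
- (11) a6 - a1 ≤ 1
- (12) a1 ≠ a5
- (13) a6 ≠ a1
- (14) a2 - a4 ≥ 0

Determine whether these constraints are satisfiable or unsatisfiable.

Unsatisfiable

Constraints 2, 5, 6, 7, 11, and 14 give a3 − a1 ≥ -1, a1 − a6 ≥ -1, a6 − a2 ≥ -1, a2 − a4 ≥ 0, a4 − a5 ≥ 2, a5 − a3 ≥ 3.
Adding all 6 inequalities: the left sides telescope to 0, and the right sides sum to (-1) + (-1) + (-1) + 0 + 2 + 3 = 2. So 0 ≥ 2, which is false.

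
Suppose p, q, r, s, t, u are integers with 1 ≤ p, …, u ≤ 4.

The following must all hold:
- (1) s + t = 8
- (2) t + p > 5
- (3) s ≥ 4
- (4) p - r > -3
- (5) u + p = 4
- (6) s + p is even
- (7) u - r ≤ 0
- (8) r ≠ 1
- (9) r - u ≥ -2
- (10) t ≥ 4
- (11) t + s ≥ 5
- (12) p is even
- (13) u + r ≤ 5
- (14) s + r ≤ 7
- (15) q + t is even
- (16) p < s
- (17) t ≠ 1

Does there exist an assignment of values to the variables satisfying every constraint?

Satisfiable

Take p = 2, q = 2, r = 3, s = 4, t = 4, u = 2. Then constraint 1: s + t = 8; constraint 2: t + p = 6; constraint 4: p - r = -1, and every other listed constraint is also met.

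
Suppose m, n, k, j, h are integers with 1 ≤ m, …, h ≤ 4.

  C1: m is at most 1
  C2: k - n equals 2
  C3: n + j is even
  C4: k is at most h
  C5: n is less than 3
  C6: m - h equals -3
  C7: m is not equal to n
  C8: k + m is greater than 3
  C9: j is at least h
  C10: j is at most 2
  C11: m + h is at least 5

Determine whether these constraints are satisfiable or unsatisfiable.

From constraint 1: m ≤ 1. From constraints 9 and 10: h ≤ j ≤ 2. Hence m + h ≤ 3. But constraint 11 requires m + h ≥ 5, and 5 > 3. Contradiction.

Unsatisfiable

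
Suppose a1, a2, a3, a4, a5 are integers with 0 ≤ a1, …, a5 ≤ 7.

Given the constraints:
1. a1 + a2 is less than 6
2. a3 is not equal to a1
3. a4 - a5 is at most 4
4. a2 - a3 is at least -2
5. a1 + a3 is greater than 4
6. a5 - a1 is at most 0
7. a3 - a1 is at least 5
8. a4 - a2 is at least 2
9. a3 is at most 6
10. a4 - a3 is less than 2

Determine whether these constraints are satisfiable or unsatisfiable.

Constraints 3, 4, 6, 7, and 8 give a4 − a2 ≥ 2, a2 − a3 ≥ -2, a3 − a1 ≥ 5, a1 − a5 ≥ 0, a5 − a4 ≥ -4.
Adding all 5 inequalities: the left sides telescope to 0, and the right sides sum to 2 + (-2) + 5 + 0 + (-4) = 1. So 0 ≥ 1, which is false.

Unsatisfiable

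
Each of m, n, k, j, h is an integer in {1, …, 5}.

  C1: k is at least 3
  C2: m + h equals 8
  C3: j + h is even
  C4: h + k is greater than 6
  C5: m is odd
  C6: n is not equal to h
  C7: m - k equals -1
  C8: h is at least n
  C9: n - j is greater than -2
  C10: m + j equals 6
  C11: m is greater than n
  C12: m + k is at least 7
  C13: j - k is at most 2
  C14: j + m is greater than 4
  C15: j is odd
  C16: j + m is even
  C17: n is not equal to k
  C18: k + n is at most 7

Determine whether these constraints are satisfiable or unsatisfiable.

Satisfiable

The assignment m = 3, n = 2, k = 4, j = 3, h = 5 works:
  constraint 2 holds since m + h = 8.
  constraint 4 holds since h + k = 9.
The rest check out directly.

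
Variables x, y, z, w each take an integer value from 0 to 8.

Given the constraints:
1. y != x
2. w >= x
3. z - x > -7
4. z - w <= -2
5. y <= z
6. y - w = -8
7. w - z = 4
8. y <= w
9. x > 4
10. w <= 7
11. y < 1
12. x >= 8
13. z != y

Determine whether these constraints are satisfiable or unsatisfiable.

Unsatisfiable

From constraints 2 and 12: w ≥ x and x ≥ 8, so w ≥ 8. From constraint 10: w ≤ 7. But 7 < 8, so no value of w works.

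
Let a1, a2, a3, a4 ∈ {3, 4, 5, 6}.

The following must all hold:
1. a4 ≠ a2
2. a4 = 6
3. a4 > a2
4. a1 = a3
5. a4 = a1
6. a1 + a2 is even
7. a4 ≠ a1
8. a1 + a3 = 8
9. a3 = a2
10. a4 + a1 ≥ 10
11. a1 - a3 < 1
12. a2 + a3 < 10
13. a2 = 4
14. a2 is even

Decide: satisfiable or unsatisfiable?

Unsatisfiable

Constraint 2 fixes a4 = 6 and constraint 13 fixes a2 = 4. Constraints 4, 5, and 9 give a4 = a1 = a3 = a2, so a4 = a2. But 6 ≠ 4 — contradiction.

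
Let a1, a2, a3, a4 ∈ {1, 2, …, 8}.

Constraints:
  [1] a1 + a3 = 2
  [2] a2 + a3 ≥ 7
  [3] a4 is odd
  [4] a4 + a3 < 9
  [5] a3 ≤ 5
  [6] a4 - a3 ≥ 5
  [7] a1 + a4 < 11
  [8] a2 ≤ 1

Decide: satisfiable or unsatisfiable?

From constraint 8: a2 ≤ 1. From constraint 5: a3 ≤ 5. Hence a2 + a3 ≤ 6. But constraint 2 requires a2 + a3 ≥ 7, and 7 > 6. Contradiction.

Unsatisfiable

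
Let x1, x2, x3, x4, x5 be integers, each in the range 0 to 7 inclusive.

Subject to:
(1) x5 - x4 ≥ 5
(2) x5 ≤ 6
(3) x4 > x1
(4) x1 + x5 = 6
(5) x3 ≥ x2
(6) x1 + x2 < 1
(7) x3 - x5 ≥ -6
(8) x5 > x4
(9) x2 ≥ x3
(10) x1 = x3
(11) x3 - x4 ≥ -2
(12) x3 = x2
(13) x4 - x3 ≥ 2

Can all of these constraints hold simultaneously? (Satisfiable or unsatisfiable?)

Constraints 1, 7, and 13 give x4 − x3 ≥ 2, x3 − x5 ≥ -6, x5 − x4 ≥ 5.
Adding all 3 inequalities: the left sides telescope to 0, and the right sides sum to 2 + (-6) + 5 = 1. So 0 ≥ 1, which is false.

Unsatisfiable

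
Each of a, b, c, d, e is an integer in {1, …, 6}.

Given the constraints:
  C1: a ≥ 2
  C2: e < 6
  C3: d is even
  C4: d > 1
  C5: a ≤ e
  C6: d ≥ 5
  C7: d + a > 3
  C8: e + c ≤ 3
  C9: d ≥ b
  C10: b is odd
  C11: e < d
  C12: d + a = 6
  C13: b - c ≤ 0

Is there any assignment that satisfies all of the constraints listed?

From constraint 6: d ≥ 5. From constraint 1: a ≥ 2. Hence d + a ≥ 7. But constraint 12 requires d + a = 6, and 6 < 7. Contradiction.

Unsatisfiable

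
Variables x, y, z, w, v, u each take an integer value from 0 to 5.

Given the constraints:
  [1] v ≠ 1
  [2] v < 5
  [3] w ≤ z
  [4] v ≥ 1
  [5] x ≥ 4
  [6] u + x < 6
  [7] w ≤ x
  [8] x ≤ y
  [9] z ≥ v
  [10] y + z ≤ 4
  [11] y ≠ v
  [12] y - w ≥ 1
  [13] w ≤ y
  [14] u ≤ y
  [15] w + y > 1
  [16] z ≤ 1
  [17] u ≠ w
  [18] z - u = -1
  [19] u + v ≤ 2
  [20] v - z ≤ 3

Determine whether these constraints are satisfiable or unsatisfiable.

From constraints 5 and 8: y ≥ x ≥ 4. From constraints 4 and 9: z ≥ v ≥ 1. Hence y + z ≥ 5. But constraint 10 requires y + z ≤ 4, and 4 < 5. Contradiction.

Unsatisfiable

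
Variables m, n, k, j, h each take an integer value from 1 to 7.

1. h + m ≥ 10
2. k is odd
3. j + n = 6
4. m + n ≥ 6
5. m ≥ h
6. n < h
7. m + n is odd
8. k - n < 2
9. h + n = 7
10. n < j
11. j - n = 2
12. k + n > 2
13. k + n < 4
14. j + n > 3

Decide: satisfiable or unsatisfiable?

One satisfying assignment is m = 5, n = 2, k = 1, j = 4, h = 5.
For the less obvious constraints — constraint 1: h + m = 10; constraint 3: j + n = 6 — and the others hold by inspection.

Satisfiable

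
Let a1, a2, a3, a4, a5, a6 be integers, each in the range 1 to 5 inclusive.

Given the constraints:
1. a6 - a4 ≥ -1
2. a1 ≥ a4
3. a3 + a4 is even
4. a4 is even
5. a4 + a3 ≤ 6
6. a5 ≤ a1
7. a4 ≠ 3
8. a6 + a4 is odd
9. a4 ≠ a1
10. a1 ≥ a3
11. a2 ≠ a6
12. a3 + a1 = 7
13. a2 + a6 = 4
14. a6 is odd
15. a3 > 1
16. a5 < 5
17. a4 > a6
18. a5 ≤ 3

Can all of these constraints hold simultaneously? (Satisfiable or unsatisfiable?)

The assignment a1 = 5, a2 = 1, a3 = 2, a4 = 4, a5 = 1, a6 = 3 works:
  constraint 1 holds since a6 - a4 = -1.
  constraint 5 holds since a4 + a3 = 6.
  constraint 12 holds since a3 + a1 = 7.
The rest check out directly.

Satisfiable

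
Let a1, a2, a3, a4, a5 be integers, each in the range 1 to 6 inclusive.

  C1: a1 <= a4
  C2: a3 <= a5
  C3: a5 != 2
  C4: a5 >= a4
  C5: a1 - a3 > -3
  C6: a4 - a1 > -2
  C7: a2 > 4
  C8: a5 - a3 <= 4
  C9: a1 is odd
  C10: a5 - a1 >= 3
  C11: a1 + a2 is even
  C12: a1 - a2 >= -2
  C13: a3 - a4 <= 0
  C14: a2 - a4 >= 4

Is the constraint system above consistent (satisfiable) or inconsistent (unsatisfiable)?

Constraints 8, 10, 12, 13, and 14 give a4 − a3 ≥ 0, a3 − a5 ≥ -4, a5 − a1 ≥ 3, a1 − a2 ≥ -2, a2 − a4 ≥ 4.
Adding all 5 inequalities: the left sides telescope to 0, and the right sides sum to 0 + (-4) + 3 + (-2) + 4 = 1. So 0 ≥ 1, which is false.

Unsatisfiable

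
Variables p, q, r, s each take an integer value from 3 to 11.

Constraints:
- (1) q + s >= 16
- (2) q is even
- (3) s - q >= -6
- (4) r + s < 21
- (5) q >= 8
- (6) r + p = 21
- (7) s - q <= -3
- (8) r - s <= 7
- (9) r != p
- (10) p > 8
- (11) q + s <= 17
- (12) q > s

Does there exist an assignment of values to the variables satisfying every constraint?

One satisfying assignment is p = 10, q = 10, r = 11, s = 7.
For the less obvious constraints — constraint 1: q + s = 17; constraint 3: s - q = -3; constraint 4: r + s = 18 — and the others hold by inspection.

Satisfiable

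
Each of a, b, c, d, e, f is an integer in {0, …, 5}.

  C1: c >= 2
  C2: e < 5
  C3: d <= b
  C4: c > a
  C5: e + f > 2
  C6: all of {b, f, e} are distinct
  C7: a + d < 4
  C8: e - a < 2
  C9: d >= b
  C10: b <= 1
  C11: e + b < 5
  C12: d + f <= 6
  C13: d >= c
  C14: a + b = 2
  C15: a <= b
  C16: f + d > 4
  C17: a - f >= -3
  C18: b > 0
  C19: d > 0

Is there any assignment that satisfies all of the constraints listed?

From constraints 1 and 13: d ≥ c and c ≥ 2, so d ≥ 2. From constraints 3 and 10: d ≤ b and b ≤ 1, so d ≤ 1. But 1 < 2, so no value of d works.

Unsatisfiable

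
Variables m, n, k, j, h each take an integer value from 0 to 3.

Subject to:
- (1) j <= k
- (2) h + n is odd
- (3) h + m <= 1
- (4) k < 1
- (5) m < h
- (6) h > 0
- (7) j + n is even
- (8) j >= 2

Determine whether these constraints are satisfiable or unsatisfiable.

Unsatisfiable

From constraints 1 and 8: k ≥ j and j ≥ 2, so k ≥ 2. From constraint 4: k ≤ 0. But 0 < 2, so no value of k works.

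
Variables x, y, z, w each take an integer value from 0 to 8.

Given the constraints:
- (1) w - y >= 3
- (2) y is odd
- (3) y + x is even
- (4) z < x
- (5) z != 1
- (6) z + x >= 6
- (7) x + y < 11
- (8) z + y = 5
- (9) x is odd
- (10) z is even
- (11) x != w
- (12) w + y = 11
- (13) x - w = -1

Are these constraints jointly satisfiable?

Satisfiable

Take x = 7, y = 3, z = 2, w = 8. Then constraint 1: w - y = 5; constraint 6: z + x = 9, and every other listed constraint is also met.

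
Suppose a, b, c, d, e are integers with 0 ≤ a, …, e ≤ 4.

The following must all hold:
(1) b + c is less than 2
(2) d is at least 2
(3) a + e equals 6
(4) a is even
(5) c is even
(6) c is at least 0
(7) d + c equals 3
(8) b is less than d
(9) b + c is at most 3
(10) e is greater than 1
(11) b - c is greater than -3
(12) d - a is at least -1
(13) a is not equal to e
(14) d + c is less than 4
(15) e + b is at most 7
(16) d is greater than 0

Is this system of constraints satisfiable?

Setting (a, b, c, d, e) = (2, 0, 0, 3, 4) satisfies everything: constraint 1: b + c = 0; constraint 3: a + e = 6, and the others follow.

Satisfiable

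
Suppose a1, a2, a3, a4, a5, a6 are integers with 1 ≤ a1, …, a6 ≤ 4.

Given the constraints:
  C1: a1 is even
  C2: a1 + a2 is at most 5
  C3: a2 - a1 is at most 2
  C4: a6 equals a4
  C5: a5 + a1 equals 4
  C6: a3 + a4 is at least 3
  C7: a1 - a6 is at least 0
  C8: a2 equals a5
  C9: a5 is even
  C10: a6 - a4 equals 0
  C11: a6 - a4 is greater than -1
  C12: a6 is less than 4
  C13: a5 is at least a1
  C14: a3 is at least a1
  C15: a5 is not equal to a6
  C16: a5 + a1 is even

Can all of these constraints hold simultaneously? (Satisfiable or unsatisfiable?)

Satisfiable

Try a1 = 2, a2 = 2, a3 = 3, a4 = 1, a5 = 2, a6 = 1.
Check constraint 2: a1 + a2 = 4; constraint 3: a2 - a1 = 0; constraint 5: a5 + a1 = 4. The remaining constraints are straightforward to verify.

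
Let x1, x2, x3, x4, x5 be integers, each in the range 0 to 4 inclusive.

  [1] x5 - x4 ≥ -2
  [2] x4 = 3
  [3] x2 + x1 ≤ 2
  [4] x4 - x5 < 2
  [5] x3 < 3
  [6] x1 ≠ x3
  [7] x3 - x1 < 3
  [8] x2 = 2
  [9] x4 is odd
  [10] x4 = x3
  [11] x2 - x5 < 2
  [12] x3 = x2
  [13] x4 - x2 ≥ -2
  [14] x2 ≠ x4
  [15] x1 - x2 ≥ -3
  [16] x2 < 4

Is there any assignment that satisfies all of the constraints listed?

Constraint 2 fixes x4 = 3 and constraint 8 fixes x2 = 2. Constraints 10 and 12 give x4 = x3 = x2, so x4 = x2. But 3 ≠ 2 — contradiction.

Unsatisfiable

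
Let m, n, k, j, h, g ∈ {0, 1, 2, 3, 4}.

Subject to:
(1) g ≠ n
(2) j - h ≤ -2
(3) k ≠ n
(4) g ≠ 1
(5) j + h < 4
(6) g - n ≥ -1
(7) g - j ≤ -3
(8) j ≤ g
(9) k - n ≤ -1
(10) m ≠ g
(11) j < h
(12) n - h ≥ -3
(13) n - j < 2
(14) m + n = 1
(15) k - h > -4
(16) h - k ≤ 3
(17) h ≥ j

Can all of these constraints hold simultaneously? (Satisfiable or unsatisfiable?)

Unsatisfiable

Constraints 2, 6, 7, 9, and 16 give j − g ≥ 3, g − n ≥ -1, n − k ≥ 1, k − h ≥ -3, h − j ≥ 2.
Adding all 5 inequalities: the left sides telescope to 0, and the right sides sum to 3 + (-1) + 1 + (-3) + 2 = 2. So 0 ≥ 2, which is false.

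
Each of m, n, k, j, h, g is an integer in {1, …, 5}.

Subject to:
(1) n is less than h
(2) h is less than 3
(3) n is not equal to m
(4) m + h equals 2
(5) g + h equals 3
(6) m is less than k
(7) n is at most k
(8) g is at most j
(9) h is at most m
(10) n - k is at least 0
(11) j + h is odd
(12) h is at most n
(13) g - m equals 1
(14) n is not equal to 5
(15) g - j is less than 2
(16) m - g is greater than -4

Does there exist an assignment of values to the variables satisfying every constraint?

Constraints 1, 6, 9, and 10 give h ≤ m, m < k, k ≤ n, n < h. Chaining: h ≤ m < k ≤ n < h, which forces h < h — impossible.

Unsatisfiable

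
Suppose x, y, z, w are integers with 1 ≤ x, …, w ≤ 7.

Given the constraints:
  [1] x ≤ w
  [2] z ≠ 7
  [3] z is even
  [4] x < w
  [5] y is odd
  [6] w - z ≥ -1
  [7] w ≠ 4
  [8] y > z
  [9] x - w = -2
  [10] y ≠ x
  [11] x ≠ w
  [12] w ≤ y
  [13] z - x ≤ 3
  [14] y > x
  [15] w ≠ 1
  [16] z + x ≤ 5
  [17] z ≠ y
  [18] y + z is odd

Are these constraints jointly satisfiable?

Satisfiable

Take x = 1, y = 3, z = 2, w = 3. Then constraint 6: w - z = 1; constraint 9: x - w = -2, and every other listed constraint is also met.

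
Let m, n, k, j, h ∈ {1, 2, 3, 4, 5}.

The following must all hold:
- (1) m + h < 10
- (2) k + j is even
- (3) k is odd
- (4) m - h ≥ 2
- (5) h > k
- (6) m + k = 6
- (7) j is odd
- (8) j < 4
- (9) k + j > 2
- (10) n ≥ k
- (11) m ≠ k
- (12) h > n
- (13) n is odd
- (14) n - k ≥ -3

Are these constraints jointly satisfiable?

Satisfiable

Try m = 5, n = 1, k = 1, j = 3, h = 2.
Check constraint 1: m + h = 7; constraint 4: m - h = 3; constraint 6: m + k = 6. The remaining constraints are straightforward to verify.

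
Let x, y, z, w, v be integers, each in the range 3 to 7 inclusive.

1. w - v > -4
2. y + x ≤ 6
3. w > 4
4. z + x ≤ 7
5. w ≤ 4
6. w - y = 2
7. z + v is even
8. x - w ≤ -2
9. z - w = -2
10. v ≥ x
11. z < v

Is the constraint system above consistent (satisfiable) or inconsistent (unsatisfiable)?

From constraint 3: w ≥ 5. From constraint 5: w ≤ 4. But 4 < 5, so no value of w works.

Unsatisfiable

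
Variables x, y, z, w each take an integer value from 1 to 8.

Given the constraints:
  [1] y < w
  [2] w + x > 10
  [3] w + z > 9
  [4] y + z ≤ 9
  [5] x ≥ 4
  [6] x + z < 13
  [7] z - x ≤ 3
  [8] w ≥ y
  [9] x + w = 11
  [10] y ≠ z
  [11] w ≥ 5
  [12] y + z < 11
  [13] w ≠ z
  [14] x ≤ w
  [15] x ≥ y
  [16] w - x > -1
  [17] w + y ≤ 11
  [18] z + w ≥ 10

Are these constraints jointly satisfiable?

Satisfiable

Setting (x, y, z, w) = (5, 3, 5, 6) satisfies everything: constraint 2: w + x = 11; constraint 3: w + z = 11; constraint 4: y + z = 8, and the others follow.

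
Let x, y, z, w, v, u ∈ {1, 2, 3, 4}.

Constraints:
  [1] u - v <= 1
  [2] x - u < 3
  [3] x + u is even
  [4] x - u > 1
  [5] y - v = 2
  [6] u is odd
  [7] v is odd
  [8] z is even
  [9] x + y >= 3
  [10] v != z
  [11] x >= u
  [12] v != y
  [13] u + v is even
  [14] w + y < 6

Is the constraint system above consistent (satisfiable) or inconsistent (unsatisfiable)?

Satisfiable

Take x = 3, y = 3, z = 2, w = 1, v = 1, u = 1. Then constraint 1: u - v = 0; constraint 2: x - u = 2; constraint 4: x - u = 2, and every other listed constraint is also met.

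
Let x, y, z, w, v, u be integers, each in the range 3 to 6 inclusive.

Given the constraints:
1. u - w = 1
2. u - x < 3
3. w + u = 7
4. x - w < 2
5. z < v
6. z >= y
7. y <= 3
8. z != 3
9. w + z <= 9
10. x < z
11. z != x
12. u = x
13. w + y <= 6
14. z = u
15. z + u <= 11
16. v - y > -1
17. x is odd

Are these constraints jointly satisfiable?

Unsatisfiable

From constraints 12 and 14, z = u = x, so z = x. But constraint 11 says z ≠ x. Contradiction.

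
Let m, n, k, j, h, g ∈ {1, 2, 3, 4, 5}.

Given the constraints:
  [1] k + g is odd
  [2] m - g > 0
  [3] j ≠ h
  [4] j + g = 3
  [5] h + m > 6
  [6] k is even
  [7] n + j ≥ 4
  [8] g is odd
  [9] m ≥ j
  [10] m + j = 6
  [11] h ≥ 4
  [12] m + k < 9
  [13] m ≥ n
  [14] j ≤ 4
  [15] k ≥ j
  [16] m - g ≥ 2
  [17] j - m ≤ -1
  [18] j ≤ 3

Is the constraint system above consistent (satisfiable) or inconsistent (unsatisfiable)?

One satisfying assignment is m = 4, n = 3, k = 4, j = 2, h = 4, g = 1.
For the less obvious constraints — constraint 2: m - g = 3; constraint 4: j + g = 3 — and the others hold by inspection.

Satisfiable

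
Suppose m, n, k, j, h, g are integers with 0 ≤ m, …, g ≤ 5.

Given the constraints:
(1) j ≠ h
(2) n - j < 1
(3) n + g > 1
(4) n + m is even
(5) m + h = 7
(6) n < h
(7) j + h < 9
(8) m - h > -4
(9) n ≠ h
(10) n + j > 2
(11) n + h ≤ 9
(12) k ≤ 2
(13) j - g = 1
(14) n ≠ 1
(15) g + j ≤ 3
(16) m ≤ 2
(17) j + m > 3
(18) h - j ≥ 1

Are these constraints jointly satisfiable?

Setting (m, n, k, j, h, g) = (2, 2, 0, 2, 5, 1) satisfies everything: constraint 2: n - j = 0; constraint 3: n + g = 3, and the others follow.

Satisfiable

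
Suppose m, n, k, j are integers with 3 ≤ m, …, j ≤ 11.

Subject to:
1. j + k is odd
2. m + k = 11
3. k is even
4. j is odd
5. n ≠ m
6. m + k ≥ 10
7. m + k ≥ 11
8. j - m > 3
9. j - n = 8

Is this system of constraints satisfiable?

Satisfiable

Setting (m, n, k, j) = (5, 3, 6, 11) satisfies everything: constraint 2: m + k = 11; constraint 6: m + k = 11; constraint 7: m + k = 11, and the others follow.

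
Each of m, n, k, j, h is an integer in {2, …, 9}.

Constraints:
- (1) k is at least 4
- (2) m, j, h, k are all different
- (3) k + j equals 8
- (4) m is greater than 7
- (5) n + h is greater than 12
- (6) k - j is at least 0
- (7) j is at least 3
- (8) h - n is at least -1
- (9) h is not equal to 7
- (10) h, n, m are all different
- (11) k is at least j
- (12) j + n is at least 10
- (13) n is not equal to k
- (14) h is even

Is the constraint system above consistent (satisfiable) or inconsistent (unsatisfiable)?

Satisfiable

Try m = 8, n = 7, k = 5, j = 3, h = 6.
Check constraint 3: k + j = 8; constraint 5: n + h = 13. The remaining constraints are straightforward to verify.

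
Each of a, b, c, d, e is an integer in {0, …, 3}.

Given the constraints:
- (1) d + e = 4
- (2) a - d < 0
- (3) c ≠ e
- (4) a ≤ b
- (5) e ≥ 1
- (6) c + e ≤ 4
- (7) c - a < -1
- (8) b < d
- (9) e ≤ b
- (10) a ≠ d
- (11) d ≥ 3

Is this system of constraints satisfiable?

Satisfiable

One satisfying assignment is a = 2, b = 2, c = 0, d = 3, e = 1.
For the less obvious constraints — constraint 1: d + e = 4; constraint 2: a - d = -1; constraint 6: c + e = 1 — and the others hold by inspection.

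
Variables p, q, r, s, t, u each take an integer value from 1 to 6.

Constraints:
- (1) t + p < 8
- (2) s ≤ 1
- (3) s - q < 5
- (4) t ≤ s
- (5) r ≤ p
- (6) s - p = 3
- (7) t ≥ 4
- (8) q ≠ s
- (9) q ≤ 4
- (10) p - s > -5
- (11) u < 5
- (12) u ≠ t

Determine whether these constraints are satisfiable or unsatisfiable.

Unsatisfiable

From constraint 7: t ≥ 4. From constraints 2 and 4: t ≤ s and s ≤ 1, so t ≤ 1. But 1 < 4, so no value of t works.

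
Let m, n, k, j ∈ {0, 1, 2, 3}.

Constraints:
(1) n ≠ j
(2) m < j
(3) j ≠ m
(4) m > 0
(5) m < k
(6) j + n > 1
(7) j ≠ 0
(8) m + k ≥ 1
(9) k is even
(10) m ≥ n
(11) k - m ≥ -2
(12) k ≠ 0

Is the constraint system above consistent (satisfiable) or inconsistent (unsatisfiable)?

Try m = 1, n = 0, k = 2, j = 2.
Check constraint 6: j + n = 2; constraint 8: m + k = 3. The remaining constraints are straightforward to verify.

Satisfiable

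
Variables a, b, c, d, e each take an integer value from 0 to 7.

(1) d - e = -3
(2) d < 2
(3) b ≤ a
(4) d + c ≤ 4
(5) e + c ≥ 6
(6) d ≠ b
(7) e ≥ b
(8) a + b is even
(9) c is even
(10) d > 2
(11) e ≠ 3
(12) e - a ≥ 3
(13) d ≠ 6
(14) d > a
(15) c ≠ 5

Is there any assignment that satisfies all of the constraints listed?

Unsatisfiable

From constraint 10: d ≥ 3. From constraint 2: d ≤ 1. But 1 < 3, so no value of d works.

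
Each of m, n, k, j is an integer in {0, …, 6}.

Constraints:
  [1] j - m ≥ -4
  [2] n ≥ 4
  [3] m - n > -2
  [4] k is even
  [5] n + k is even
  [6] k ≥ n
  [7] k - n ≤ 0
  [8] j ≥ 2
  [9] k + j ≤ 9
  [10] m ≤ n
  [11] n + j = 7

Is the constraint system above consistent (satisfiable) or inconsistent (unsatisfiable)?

Satisfiable

Try m = 4, n = 4, k = 4, j = 3.
Check constraint 1: j - m = -1; constraint 3: m - n = 0. The remaining constraints are straightforward to verify.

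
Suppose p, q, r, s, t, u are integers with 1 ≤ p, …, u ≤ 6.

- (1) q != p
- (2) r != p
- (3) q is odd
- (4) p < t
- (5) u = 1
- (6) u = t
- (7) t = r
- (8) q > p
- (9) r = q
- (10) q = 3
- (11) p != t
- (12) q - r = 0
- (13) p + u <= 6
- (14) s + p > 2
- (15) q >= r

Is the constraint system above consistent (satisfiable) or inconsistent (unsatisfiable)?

Constraint 5 fixes u = 1 and constraint 10 fixes q = 3. Constraints 6, 7, and 9 give u = t = r = q, so u = q. But 1 ≠ 3 — contradiction.

Unsatisfiable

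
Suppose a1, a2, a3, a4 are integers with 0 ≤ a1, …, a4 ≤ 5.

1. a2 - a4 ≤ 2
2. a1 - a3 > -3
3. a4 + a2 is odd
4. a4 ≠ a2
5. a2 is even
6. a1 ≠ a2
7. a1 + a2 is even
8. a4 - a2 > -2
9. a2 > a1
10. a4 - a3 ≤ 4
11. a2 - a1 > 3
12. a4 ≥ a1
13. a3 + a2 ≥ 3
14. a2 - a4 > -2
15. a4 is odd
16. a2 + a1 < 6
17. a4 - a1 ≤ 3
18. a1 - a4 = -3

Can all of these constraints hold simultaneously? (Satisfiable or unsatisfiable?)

One satisfying assignment is a1 = 0, a2 = 4, a3 = 1, a4 = 3.
For the less obvious constraints — constraint 1: a2 - a4 = 1; constraint 2: a1 - a3 = -1; constraint 8: a4 - a2 = -1 — and the others hold by inspection.

Satisfiable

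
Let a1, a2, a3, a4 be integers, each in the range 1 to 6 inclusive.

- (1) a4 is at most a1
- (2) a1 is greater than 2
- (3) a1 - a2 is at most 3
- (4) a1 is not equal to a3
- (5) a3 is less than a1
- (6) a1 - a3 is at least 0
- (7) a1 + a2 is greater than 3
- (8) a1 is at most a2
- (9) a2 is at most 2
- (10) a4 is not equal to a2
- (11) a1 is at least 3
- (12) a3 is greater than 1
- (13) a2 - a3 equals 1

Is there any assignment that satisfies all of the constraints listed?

Unsatisfiable

From constraint 2: a1 ≥ 3. From constraints 8 and 9: a1 ≤ a2 and a2 ≤ 2, so a1 ≤ 2. But 2 < 3, so no value of a1 works.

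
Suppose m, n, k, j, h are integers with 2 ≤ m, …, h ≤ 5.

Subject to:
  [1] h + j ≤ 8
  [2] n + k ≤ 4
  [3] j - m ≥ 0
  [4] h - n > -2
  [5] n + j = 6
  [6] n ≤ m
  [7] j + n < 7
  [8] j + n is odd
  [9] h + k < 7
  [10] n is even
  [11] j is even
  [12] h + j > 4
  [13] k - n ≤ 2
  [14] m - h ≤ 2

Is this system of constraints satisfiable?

Constraint 11 makes j even and constraint 10 makes n even, so j + n must be even. Constraint 8 says j + n is odd — contradiction.

Unsatisfiable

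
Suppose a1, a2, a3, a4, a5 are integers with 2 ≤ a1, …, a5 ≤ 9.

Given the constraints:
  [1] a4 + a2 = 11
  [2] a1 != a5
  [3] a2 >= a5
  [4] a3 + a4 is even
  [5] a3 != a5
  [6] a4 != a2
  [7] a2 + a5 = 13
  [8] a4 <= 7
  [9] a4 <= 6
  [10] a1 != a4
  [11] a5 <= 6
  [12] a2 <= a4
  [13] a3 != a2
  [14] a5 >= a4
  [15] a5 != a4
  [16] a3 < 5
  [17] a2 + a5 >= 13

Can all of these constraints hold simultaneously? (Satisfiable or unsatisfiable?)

From constraints 9 and 12: a2 ≤ a4 ≤ 6. From constraint 11: a5 ≤ 6. Hence a2 + a5 ≤ 12. But constraint 17 requires a2 + a5 ≥ 13, and 13 > 12. Contradiction.

Unsatisfiable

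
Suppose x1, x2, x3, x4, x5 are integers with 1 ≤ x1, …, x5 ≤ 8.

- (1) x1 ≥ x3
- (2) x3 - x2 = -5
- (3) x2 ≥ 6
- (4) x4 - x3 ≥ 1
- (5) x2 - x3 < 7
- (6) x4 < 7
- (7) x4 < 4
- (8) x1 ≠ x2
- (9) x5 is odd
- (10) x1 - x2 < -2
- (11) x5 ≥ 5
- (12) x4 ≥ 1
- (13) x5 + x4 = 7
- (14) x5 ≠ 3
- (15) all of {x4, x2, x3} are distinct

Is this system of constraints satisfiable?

Satisfiable

Take x1 = 1, x2 = 6, x3 = 1, x4 = 2, x5 = 5. Then constraint 2: x3 - x2 = -5; constraint 4: x4 - x3 = 1; constraint 5: x2 - x3 = 5, and every other listed constraint is also met.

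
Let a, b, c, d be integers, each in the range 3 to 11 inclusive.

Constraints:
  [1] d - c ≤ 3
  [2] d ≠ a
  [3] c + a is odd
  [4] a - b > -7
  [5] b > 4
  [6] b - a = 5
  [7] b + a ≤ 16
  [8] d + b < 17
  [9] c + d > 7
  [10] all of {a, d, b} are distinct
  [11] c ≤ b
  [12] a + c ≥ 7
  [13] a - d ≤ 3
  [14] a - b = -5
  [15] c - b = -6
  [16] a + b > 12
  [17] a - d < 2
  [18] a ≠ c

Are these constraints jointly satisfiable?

Satisfiable

Setting (a, b, c, d) = (5, 10, 4, 4) satisfies everything: constraint 1: d - c = 0; constraint 4: a - b = -5, and the others follow.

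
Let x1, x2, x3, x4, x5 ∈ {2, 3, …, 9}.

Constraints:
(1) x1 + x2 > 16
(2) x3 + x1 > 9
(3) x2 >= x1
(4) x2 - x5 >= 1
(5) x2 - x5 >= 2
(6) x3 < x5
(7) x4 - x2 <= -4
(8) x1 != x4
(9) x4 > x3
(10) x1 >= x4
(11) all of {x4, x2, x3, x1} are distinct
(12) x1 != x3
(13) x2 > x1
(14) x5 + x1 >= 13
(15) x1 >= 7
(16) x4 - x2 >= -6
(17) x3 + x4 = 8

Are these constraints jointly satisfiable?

Satisfiable

Take x1 = 8, x2 = 9, x3 = 3, x4 = 5, x5 = 7. Then constraint 1: x1 + x2 = 17; constraint 2: x3 + x1 = 11, and every other listed constraint is also met.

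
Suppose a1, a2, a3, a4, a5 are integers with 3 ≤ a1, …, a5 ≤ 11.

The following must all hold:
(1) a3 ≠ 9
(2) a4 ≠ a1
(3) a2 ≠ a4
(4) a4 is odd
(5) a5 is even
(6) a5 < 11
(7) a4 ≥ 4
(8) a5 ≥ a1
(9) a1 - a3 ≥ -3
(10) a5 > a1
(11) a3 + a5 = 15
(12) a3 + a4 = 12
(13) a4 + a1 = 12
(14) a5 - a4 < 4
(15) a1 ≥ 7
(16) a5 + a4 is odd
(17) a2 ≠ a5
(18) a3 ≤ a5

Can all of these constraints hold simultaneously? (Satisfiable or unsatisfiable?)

Try a1 = 7, a2 = 10, a3 = 7, a4 = 5, a5 = 8.
Check constraint 9: a1 - a3 = 0; constraint 11: a3 + a5 = 15. The remaining constraints are straightforward to verify.

Satisfiable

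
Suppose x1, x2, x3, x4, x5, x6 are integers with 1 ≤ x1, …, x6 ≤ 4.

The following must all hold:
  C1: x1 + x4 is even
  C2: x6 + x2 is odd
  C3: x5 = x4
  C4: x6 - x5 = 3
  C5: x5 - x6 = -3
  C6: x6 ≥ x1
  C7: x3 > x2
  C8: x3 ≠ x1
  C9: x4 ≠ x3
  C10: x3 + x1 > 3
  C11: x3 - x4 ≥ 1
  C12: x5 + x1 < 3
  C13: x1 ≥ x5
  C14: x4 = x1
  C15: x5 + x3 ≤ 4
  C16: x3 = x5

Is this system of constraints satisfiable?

Unsatisfiable

From constraints 3, 14, and 16, x3 = x5 = x4 = x1, so x3 = x1. But constraint 8 says x3 ≠ x1. Contradiction.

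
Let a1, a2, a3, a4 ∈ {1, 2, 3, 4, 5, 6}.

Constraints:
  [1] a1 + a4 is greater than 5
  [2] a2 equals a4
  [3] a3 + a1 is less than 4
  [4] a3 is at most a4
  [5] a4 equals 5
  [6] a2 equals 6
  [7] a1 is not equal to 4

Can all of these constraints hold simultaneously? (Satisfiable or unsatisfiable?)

Constraint 6 fixes a2 = 6 and constraint 5 fixes a4 = 5, but constraint 2 requires a2 = a4. Since 6 ≠ 5, contradiction.

Unsatisfiable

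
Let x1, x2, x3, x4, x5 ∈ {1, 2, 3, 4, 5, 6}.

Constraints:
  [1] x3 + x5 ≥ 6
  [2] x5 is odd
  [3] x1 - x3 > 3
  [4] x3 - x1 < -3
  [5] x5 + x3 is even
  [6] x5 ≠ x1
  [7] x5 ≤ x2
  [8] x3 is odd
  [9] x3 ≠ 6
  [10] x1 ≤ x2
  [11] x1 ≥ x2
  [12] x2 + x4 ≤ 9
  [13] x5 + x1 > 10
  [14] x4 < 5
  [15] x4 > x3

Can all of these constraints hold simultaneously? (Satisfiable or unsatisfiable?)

One satisfying assignment is x1 = 6, x2 = 6, x3 = 1, x4 = 2, x5 = 5.
For the less obvious constraints — constraint 1: x3 + x5 = 6; constraint 3: x1 - x3 = 5 — and the others hold by inspection.

Satisfiable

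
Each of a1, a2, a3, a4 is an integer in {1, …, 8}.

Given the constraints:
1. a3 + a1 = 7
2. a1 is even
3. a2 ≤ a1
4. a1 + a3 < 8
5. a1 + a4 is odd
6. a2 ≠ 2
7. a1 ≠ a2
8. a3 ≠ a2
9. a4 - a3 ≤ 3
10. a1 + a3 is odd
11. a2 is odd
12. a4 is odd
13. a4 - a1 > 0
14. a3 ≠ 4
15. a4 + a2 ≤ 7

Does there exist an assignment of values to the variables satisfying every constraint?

Satisfiable

Setting (a1, a2, a3, a4) = (2, 1, 5, 5) satisfies everything: constraint 1: a3 + a1 = 7; constraint 4: a1 + a3 = 7, and the others follow.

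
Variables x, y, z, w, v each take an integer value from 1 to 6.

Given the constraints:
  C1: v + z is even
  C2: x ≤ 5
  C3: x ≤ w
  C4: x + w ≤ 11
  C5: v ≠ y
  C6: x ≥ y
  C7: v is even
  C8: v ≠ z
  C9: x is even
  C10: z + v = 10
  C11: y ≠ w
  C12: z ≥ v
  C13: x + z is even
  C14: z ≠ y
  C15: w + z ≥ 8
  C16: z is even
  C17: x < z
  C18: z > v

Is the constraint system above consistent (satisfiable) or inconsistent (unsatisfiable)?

The assignment x = 4, y = 2, z = 6, w = 5, v = 4 works:
  constraint 4 holds since x + w = 9.
  constraint 10 holds since z + v = 10.
The rest check out directly.

Satisfiable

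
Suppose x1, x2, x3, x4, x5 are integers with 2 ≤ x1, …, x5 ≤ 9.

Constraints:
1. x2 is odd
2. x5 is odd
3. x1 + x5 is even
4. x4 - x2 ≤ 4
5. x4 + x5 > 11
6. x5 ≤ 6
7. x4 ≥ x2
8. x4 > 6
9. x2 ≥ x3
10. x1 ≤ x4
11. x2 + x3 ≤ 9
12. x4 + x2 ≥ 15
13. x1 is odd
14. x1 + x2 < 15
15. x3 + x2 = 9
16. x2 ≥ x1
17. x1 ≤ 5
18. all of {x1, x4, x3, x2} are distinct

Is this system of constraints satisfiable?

Try x1 = 5, x2 = 7, x3 = 2, x4 = 9, x5 = 3.
Check constraint 4: x4 - x2 = 2; constraint 5: x4 + x5 = 12. The remaining constraints are straightforward to verify.

Satisfiable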